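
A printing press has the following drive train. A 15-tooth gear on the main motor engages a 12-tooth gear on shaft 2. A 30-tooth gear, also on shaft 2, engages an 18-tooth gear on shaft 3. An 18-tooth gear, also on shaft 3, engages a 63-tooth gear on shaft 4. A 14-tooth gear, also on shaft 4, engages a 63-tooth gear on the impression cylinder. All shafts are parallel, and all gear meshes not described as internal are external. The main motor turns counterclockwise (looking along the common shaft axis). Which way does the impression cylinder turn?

the main motor → shaft 2: external mesh, 1 reversal → CW.
shaft 2 → shaft 3: external mesh, 1 reversal → CCW.
shaft 3 → shaft 4: external mesh, 1 reversal → CW.
shaft 4 → the impression cylinder: external mesh, 1 reversal → CCW.
4 reversals in total — an even number — so the impression cylinder turns the same way as the main motor.

counterclockwise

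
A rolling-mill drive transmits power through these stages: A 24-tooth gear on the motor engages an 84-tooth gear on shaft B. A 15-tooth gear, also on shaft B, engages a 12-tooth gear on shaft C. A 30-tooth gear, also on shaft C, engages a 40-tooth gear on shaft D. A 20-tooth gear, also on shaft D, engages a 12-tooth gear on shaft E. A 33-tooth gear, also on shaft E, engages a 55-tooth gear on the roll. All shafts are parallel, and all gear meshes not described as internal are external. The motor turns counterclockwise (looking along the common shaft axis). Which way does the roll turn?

the motor → shaft B: external mesh, 1 reversal → CW.
shaft B → shaft C: external mesh, 1 reversal → CCW.
shaft C → shaft D: external mesh, 1 reversal → CW.
shaft D → shaft E: external mesh, 1 reversal → CCW.
shaft E → the roll: external mesh, 1 reversal → CW.
5 reversals in total — an odd number — so the roll turns opposite to the motor.

clockwise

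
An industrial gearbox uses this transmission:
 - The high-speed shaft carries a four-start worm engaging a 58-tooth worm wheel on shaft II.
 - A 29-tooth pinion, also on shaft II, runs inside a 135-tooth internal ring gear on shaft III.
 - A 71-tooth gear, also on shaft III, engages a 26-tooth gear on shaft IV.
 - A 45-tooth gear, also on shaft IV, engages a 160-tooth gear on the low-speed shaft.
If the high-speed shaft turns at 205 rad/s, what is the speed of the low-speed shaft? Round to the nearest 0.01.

Worm: ratio = 58/4 = 14.5, so shaft II turns at 205 / 14.5 = 14.138 rad/s.
Internal gear: ratio = 135/29 = 4.6552, so shaft III turns at 14.138 / 4.6552 = 3.037 rad/s.
Gear mesh: ratio = 26/71 = 0.3662, so shaft IV turns at 3.037 / 0.3662 = 8.2934 rad/s.
Gear mesh: ratio = 160/45 = 3.5556, so the low-speed shaft turns at 8.2934 / 3.5556 = 2.3325 rad/s.

2.33 rad/s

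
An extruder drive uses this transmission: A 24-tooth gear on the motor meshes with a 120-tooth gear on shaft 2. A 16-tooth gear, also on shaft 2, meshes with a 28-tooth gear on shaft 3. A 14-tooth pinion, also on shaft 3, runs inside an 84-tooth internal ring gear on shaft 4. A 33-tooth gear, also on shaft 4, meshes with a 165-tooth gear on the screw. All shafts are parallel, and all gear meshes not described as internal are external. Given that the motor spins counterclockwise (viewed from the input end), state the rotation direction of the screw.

clockwise

the motor → shaft 2: external mesh, 1 reversal → CW.
shaft 2 → shaft 3: external mesh, 1 reversal → CCW.
shaft 3 → shaft 4: internal mesh, same direction → CCW.
shaft 4 → the screw: external mesh, 1 reversal → CW.
3 reversals in total — an odd number — so the screw turns opposite to the motor.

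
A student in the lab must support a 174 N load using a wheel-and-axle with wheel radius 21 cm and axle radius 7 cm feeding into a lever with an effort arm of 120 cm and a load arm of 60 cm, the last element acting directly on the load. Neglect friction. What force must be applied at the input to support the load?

Wheel-and-axle MA = R/r = 21/7 = 3.
Lever MA = effort arm / load arm = 120/60 = 2.
Combined ideal MA = 3 × 2 = 6.
Effort = load / MA = 174 / 6 = 29 N.

29 N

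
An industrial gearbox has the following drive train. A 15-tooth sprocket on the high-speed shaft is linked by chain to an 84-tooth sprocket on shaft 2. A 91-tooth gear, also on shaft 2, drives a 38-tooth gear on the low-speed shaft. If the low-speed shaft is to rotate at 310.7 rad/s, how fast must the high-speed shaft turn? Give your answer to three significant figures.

Overall ratio R = 5.6 × 0.41758 = 2.3385.
Required input speed = output speed × R = 310.7 × 2.3385 = 726.56 rad/s.

727 rad/s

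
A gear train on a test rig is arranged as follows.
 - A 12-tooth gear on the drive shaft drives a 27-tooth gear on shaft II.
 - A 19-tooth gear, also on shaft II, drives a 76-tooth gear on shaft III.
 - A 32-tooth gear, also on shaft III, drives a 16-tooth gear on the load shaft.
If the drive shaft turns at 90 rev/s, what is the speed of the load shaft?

20 rev/s

the drive shaft → shaft II (gear mesh, 27/12): 90 ÷ 2.25 = 40 rev/s
shaft II → shaft III (gear mesh, 76/19): 40 ÷ 4 = 10 rev/s
shaft III → the load shaft (gear mesh, 16/32): 10 ÷ 0.5 = 20 rev/s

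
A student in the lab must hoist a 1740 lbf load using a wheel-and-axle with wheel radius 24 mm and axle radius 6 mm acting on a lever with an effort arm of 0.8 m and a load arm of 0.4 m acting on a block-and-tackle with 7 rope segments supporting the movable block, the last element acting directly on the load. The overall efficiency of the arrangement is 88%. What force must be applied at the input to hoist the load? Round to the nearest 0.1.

Wheel-and-axle MA = R/r = 24/6 = 4.
Lever MA = effort arm / load arm = 0.8/0.4 = 2.
Block-and-tackle MA = number of supporting rope parts = 7.
Combined ideal MA = 4 × 2 × 7 = 56.
Actual MA = 56 × 0.88 = 49.28.
Effort = load / actual MA = 1740 / 49.28 = 35.308 lbf.

35.3 lbf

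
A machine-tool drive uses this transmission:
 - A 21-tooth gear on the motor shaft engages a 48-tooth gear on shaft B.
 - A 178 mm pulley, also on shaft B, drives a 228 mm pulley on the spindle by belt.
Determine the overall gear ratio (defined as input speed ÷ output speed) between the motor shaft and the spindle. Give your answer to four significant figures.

Each stage contributes driven/driver: gear mesh 48/21 = 2.2857, belt 228/178 = 1.2809.
Overall: 2.2857 × 1.2809 = 2.9278.

2.928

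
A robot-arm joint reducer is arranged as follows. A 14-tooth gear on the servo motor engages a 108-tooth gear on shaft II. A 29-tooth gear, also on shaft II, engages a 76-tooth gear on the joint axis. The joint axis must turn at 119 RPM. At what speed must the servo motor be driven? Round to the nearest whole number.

Overall ratio R = 7.7143 × 2.6207 = 20.217.
Required input speed = output speed × R = 119 × 20.217 = 2405.8 RPM.

2406 RPM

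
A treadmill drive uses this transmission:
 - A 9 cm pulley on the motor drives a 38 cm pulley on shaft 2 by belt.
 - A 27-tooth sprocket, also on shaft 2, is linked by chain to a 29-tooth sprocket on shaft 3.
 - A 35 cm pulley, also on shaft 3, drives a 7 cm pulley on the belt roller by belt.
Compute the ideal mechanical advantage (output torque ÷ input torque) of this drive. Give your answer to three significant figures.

0.907

Each stage contributes driven/driver: belt 38/9 = 4.2222, chain 29/27 = 1.0741, belt 7/35 = 0.2.
Overall: 4.2222 × 1.0741 × 0.2 = 0.907.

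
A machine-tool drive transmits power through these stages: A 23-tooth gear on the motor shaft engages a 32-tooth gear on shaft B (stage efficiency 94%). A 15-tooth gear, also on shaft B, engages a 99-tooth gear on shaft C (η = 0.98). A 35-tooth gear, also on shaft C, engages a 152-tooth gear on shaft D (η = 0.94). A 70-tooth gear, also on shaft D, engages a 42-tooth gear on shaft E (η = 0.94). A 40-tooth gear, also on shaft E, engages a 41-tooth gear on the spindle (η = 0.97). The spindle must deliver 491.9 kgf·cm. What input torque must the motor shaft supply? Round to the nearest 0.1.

25.4 kgf·cm

Overall ratio R = 1.3913 × 6.6 × 4.3429 × 0.6 × 1.025 = 24.525; overall efficiency η = 0.94 × 0.98 × 0.94 × 0.94 × 0.97 = 0.7896.
Input torque = output torque / (R × η) = 491.9 / (24.525 × 0.7896) = 25.403 kgf·cm.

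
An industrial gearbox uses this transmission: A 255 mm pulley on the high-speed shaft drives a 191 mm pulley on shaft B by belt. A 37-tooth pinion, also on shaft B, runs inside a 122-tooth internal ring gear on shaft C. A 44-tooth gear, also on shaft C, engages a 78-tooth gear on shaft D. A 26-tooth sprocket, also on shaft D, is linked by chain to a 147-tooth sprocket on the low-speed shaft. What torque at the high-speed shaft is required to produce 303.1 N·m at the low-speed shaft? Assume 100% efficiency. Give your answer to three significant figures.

12.2 N·m

Overall ratio R = 0.74902 × 3.2973 × 1.7727 × 5.6538 = 24.754.
Input torque = output torque / R = 303.1 / 24.754 = 12.245 N·m.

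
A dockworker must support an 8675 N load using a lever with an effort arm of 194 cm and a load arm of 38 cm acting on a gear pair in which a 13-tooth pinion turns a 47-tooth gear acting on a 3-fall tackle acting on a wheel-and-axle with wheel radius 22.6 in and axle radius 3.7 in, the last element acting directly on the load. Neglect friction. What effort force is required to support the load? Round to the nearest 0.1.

Lever MA = effort arm / load arm = 194/38 = 5.1053.
Gear pair MA = 47/13 = 3.6154.
Block-and-tackle MA = number of supporting rope parts = 3.
Wheel-and-axle MA = R/r = 22.6/3.7 = 6.1081.
Combined ideal MA = 5.1053 × 3.6154 × 3 × 6.1081 = 338.22.
Effort = load / MA = 8675 / 338.22 = 25.649 N.

25.6 N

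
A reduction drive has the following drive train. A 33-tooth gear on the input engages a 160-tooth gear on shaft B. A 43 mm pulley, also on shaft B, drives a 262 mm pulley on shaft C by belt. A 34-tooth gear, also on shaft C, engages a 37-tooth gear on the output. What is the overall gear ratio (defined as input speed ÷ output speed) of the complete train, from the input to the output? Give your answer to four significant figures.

Each stage contributes driven/driver: gear mesh 160/33 = 4.8485, belt 262/43 = 6.093, gear mesh 37/34 = 1.0882.
Overall: 4.8485 × 6.093 × 1.0882 = 32.149.

32.15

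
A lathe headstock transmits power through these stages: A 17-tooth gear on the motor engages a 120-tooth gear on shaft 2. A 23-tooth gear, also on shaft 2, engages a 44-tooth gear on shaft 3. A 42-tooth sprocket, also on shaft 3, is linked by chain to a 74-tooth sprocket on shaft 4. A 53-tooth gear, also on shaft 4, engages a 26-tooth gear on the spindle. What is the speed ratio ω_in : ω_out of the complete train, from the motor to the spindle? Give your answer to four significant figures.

Each stage contributes driven/driver: gear mesh 120/17 = 7.0588, gear mesh 44/23 = 1.913, chain 74/42 = 1.7619, gear mesh 26/53 = 0.49057.
Overall: 7.0588 × 1.913 × 1.7619 × 0.49057 = 11.672.

11.67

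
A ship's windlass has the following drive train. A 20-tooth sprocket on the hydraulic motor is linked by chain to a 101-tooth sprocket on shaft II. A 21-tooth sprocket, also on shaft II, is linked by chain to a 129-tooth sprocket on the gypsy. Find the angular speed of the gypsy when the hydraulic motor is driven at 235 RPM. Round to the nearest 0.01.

7.58 RPM

the hydraulic motor → shaft II (chain, 101/20): 235 ÷ 5.05 = 46.535 RPM
shaft II → the gypsy (chain, 129/21): 46.535 ÷ 6.1429 = 7.5754 RPM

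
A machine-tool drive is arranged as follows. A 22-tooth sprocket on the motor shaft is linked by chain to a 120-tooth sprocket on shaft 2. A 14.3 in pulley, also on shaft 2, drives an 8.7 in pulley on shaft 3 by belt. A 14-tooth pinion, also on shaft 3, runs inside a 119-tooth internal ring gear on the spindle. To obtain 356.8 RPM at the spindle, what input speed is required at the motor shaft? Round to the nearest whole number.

Overall ratio R = 5.4545 × 0.60839 × 8.5 = 28.207.
Required input speed = output speed × R = 356.8 × 28.207 = 10064 RPM.

10064 RPM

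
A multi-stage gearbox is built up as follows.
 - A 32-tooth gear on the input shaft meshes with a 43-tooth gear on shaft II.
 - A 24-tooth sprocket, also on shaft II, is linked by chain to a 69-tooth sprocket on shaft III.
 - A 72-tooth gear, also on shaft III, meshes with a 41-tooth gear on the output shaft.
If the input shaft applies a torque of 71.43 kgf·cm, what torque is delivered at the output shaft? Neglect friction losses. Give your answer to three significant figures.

After the gear mesh (43/32): 71.43 × 1.3438 = 95.984 kgf·cm
After the chain (69/24): 95.984 × 2.875 = 275.95 kgf·cm
After the gear mesh (41/72): 275.95 × 0.56944 = 157.14 kgf·cm

157 kgf·cm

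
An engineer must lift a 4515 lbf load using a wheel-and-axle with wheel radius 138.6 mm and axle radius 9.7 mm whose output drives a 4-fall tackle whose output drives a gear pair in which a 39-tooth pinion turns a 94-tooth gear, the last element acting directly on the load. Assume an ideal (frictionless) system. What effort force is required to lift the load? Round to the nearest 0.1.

Wheel-and-axle MA = R/r = 138.6/9.7 = 14.289.
Block-and-tackle MA = number of supporting rope parts = 4.
Gear pair MA = 94/39 = 2.4103.
Combined ideal MA = 14.289 × 4 × 2.4103 = 137.76.
Effort = load / MA = 4515 / 137.76 = 32.775 lbf.

32.8 lbf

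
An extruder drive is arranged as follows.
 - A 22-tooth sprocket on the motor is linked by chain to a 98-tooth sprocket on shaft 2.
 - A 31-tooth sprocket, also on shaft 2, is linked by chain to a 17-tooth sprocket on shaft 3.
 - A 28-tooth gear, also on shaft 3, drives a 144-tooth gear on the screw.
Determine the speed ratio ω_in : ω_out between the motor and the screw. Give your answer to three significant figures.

12.6

Each stage contributes driven/driver: chain 98/22 = 4.4545, chain 17/31 = 0.54839, gear mesh 144/28 = 5.1429.
Overall: 4.4545 × 0.54839 × 5.1429 = 12.563.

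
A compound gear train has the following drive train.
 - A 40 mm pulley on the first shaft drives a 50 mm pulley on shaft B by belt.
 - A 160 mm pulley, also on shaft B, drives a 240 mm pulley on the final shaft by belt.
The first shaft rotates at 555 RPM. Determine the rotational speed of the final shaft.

296 RPM

the first shaft → shaft B (belt, 50/40): 555 ÷ 1.25 = 444 RPM
shaft B → the final shaft (belt, 240/160): 444 ÷ 1.5 = 296 RPM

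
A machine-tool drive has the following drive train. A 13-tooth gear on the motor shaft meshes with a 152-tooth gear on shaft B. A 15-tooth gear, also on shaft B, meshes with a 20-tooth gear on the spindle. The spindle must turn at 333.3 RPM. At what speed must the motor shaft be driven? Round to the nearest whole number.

Overall ratio R = 11.692 × 1.3333 = 15.59.
Required input speed = output speed × R = 333.3 × 15.59 = 5196.1 RPM.

5196 RPM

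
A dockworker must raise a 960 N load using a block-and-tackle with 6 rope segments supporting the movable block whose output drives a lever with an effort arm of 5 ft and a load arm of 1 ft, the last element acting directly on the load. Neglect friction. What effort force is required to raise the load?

Block-and-tackle MA = number of supporting rope parts = 6.
Lever MA = effort arm / load arm = 5/1 = 5.
Combined ideal MA = 6 × 5 = 30.
Effort = load / MA = 960 / 30 = 32 N.

32 N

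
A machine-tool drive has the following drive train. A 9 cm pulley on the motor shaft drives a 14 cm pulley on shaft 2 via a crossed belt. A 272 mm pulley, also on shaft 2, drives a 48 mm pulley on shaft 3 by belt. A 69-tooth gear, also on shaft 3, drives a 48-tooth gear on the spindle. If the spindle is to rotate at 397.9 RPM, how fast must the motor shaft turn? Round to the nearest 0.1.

Overall ratio R = 1.5556 × 0.17647 × 0.69565 = 0.19096.
Required input speed = output speed × R = 397.9 × 0.19096 = 75.984 RPM.

76.0 RPM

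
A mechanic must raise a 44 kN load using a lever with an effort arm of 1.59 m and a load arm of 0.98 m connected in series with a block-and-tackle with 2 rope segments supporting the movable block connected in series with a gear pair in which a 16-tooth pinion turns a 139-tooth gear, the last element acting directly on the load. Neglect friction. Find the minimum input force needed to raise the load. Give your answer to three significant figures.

1.56 kN

Lever MA = effort arm / load arm = 1.59/0.98 = 1.6224.
Block-and-tackle MA = number of supporting rope parts = 2.
Gear pair MA = 139/16 = 8.6875.
Combined ideal MA = 1.6224 × 2 × 8.6875 = 28.19.
Effort = load / MA = 44 / 28.19 = 1.5608 kN.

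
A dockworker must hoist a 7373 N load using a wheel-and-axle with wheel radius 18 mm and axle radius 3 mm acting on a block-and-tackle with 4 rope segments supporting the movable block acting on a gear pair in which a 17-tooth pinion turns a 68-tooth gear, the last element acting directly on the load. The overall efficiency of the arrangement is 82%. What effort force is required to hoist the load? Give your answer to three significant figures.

93.7 N

Wheel-and-axle MA = R/r = 18/3 = 6.
Block-and-tackle MA = number of supporting rope parts = 4.
Gear pair MA = 68/17 = 4.
Combined ideal MA = 6 × 4 × 4 = 96.
Actual MA = 96 × 0.82 = 78.72.
Effort = load / actual MA = 7373 / 78.72 = 93.661 N.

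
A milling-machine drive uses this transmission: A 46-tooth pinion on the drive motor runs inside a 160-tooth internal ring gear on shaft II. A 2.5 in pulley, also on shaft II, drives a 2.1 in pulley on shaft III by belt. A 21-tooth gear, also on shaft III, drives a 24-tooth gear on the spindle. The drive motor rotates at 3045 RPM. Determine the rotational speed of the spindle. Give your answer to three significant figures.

the drive motor → shaft II (internal gear, 160/46): 3045 ÷ 3.4783 = 875.44 RPM
shaft II → shaft III (belt, 2.1/2.5): 875.44 ÷ 0.84 = 1042.2 RPM
shaft III → the spindle (gear mesh, 24/21): 1042.2 ÷ 1.1429 = 911.91 RPM

912 RPM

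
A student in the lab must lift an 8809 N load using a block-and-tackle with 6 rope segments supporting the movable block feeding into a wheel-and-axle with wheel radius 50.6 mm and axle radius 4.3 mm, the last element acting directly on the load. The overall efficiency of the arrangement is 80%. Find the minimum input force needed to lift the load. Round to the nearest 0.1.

156.0 N

Block-and-tackle MA = number of supporting rope parts = 6.
Wheel-and-axle MA = R/r = 50.6/4.3 = 11.767.
Combined ideal MA = 6 × 11.767 = 70.605.
Actual MA = 70.605 × 0.80 = 56.484.
Effort = load / actual MA = 8809 / 56.484 = 155.96 N.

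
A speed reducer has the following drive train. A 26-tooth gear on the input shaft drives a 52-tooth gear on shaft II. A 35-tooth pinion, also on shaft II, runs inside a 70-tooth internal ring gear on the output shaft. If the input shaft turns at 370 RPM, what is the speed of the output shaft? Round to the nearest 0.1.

gear mesh 52/26 = 2 → 370/2 = 185 RPM
internal gear 70/35 = 2 → 185/2 = 92.5 RPM

92.5 RPM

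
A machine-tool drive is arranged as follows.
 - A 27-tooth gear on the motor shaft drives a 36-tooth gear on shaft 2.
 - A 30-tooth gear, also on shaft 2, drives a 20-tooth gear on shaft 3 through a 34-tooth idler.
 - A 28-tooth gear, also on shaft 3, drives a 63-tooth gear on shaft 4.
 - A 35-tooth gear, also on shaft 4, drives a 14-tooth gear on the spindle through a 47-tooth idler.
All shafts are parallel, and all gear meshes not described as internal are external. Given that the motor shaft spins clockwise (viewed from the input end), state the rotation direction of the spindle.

clockwise

the motor shaft → shaft 2: external mesh, 1 reversal → CCW.
shaft 2 → shaft 3: driver → idler → driven is 2 external meshes, 2 reversals → CCW.
shaft 3 → shaft 4: external mesh, 1 reversal → CW.
shaft 4 → the spindle: driver → idler → driven is 2 external meshes, 2 reversals → CW.
6 reversals in total — an even number — so the spindle turns the same way as the motor shaft.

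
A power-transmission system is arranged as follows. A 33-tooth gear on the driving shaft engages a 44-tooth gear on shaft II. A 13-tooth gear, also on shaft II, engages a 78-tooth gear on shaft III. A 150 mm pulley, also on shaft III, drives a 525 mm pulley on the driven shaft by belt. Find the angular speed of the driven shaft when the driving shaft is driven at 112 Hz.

4 Hz

the driving shaft → shaft II (gear mesh, 44/33): 112 ÷ 1.3333 = 84 Hz
shaft II → shaft III (gear mesh, 78/13): 84 ÷ 6 = 14 Hz
shaft III → the driven shaft (belt, 525/150): 14 ÷ 3.5 = 4 Hz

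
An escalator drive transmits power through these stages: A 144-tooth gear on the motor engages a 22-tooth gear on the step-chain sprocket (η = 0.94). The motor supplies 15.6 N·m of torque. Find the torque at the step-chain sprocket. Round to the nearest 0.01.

2.24 N·m

After the gear mesh (22/144): 15.6 × 0.15278 × 0.94 = 2.2403 N·m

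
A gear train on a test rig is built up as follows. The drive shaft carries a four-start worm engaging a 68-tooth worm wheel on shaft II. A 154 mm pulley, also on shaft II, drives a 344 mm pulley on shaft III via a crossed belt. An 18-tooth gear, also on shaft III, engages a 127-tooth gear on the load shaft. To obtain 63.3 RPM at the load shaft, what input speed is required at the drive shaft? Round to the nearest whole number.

16960 RPM

Overall ratio R = 17 × 2.2338 × 7.0556 = 267.93.
Required input speed = output speed × R = 63.3 × 267.93 = 16960 RPM.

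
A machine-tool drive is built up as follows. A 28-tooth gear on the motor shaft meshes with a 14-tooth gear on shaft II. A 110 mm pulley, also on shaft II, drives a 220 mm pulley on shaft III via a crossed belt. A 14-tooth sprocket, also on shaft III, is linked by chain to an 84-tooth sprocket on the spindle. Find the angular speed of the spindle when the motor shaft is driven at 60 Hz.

Gear mesh: ratio = 14/28 = 0.5, so shaft II turns at 60 / 0.5 = 120 Hz.
Belt: ratio = 220/110 = 2, so shaft III turns at 120 / 2 = 60 Hz.
Chain: ratio = 84/14 = 6, so the spindle turns at 60 / 6 = 10 Hz.

10 Hz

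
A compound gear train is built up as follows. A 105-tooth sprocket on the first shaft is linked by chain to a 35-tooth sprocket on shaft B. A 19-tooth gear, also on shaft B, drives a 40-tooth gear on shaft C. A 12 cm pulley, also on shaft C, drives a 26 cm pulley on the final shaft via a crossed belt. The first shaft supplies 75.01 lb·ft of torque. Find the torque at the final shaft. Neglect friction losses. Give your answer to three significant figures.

114 lb·ft

chain 35/105 = 0.33333 → τ = 75.01·0.33333 = 25.003 lb·ft
gear mesh 40/19 = 2.1053 → τ = 25.003·2.1053 = 52.639 lb·ft
belt 26/12 = 2.1667 → τ = 52.639·2.1667 = 114.05 lb·ft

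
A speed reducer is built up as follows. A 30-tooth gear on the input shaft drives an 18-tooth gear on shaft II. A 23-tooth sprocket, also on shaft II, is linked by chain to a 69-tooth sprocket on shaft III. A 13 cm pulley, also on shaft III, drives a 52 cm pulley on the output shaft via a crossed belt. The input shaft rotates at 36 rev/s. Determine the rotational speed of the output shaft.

gear mesh 18/30 = 0.6 → 36/0.6 = 60 rev/s
chain 69/23 = 3 → 60/3 = 20 rev/s
belt 52/13 = 4 → 20/4 = 5 rev/s

5 rev/s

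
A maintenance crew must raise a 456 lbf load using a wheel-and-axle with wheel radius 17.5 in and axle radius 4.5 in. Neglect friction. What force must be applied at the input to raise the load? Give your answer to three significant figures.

Wheel-and-axle MA = R/r = 17.5/4.5 = 3.8889.
Effort = load / MA = 456 / 3.8889 = 117.26 lbf.

117 lbf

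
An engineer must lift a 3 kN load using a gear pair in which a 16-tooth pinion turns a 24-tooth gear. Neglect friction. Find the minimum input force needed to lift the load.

2 kN

Gear pair MA = 24/16 = 1.5.
Effort = load / MA = 3 / 1.5 = 2 kN.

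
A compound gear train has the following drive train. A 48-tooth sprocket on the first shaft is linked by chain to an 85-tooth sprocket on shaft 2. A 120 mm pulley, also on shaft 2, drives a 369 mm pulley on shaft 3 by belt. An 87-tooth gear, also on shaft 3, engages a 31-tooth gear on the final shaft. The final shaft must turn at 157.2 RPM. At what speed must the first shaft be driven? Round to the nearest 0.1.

Overall ratio R = 1.7708 × 3.075 × 0.35632 = 1.9403.
Required input speed = output speed × R = 157.2 × 1.9403 = 305.01 RPM.

305.0 RPM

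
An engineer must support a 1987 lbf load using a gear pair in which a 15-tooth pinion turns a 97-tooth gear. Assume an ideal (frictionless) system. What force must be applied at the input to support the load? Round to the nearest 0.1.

307.3 lbf

Gear pair MA = 97/15 = 6.4667.
Effort = load / MA = 1987 / 6.4667 = 307.27 lbf.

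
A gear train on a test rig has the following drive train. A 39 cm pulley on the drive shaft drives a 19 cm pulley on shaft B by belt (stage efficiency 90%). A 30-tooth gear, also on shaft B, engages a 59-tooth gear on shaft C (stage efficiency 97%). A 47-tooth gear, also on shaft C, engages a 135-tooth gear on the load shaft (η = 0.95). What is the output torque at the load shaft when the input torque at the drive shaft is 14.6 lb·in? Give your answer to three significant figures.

33.3 lb·in

Belt: ratio = 19/39 = 0.48718; torque at shaft B = 14.6 × 0.48718 × 0.90 = 6.4015 lb·in.
Gear mesh: ratio = 59/30 = 1.9667; torque at shaft C = 6.4015 × 1.9667 × 0.97 = 12.212 lb·in.
Gear mesh: ratio = 135/47 = 2.8723; torque at the load shaft = 12.212 × 2.8723 × 0.95 = 33.323 lb·in.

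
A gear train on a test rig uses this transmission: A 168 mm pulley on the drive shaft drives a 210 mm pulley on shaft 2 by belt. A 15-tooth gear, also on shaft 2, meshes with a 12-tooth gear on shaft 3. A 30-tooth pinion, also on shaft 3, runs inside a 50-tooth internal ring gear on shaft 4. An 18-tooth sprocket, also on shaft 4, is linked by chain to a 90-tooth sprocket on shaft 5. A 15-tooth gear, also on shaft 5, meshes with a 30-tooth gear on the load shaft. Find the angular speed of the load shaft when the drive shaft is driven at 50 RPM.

Belt: ratio = 210/168 = 1.25, so shaft 2 turns at 50 / 1.25 = 40 RPM.
Gear mesh: ratio = 12/15 = 0.8, so shaft 3 turns at 40 / 0.8 = 50 RPM.
Internal gear: ratio = 50/30 = 1.6667, so shaft 4 turns at 50 / 1.6667 = 30 RPM.
Chain: ratio = 90/18 = 5, so shaft 5 turns at 30 / 5 = 6 RPM.
Gear mesh: ratio = 30/15 = 2, so the load shaft turns at 6 / 2 = 3 RPM.

3 RPM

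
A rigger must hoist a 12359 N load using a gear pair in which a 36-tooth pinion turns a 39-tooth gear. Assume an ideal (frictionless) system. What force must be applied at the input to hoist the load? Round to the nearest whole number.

Gear pair MA = 39/36 = 1.0833.
Effort = load / MA = 12359 / 1.0833 = 11408 N.

11408 N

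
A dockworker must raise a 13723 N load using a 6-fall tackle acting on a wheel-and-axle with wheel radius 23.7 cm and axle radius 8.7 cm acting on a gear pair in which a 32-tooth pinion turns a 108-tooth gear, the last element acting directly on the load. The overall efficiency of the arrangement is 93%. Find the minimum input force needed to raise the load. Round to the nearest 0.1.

267.5 N

Block-and-tackle MA = number of supporting rope parts = 6.
Wheel-and-axle MA = R/r = 23.7/8.7 = 2.7241.
Gear pair MA = 108/32 = 3.375.
Combined ideal MA = 6 × 2.7241 × 3.375 = 55.164.
Actual MA = 55.164 × 0.93 = 51.302.
Effort = load / actual MA = 13723 / 51.302 = 267.49 N.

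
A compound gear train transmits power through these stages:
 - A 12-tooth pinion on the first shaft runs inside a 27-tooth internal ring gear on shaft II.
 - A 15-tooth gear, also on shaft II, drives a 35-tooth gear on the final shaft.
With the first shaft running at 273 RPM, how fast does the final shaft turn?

52 RPM

the first shaft → shaft II (internal gear, 27/12): 273 ÷ 2.25 = 121.33 RPM
shaft II → the final shaft (gear mesh, 35/15): 121.33 ÷ 2.3333 = 52 RPM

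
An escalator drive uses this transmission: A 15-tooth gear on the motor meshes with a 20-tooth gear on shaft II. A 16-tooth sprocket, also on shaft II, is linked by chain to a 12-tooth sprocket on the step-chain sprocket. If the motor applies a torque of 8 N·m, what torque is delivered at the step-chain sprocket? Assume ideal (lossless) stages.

gear mesh 20/15 = 1.3333 → τ = 8·1.3333 = 10.667 N·m
chain 12/16 = 0.75 → τ = 10.667·0.75 = 8 N·m

8 N·m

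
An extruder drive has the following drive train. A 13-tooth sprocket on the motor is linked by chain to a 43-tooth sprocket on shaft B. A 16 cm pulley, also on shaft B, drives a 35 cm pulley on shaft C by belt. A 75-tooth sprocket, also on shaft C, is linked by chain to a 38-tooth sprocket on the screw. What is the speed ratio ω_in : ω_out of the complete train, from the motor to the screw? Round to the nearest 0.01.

3.67

Each stage contributes driven/driver: chain 43/13 = 3.3077, belt 35/16 = 2.1875, chain 38/75 = 0.50667.
Overall: 3.3077 × 2.1875 × 0.50667 = 3.666.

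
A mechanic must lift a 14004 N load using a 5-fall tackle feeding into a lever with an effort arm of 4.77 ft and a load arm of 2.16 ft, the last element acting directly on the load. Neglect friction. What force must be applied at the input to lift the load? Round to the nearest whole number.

Block-and-tackle MA = number of supporting rope parts = 5.
Lever MA = effort arm / load arm = 4.77/2.16 = 2.2083.
Combined ideal MA = 5 × 2.2083 = 11.042.
Effort = load / MA = 14004 / 11.042 = 1268.3 N.

1268 N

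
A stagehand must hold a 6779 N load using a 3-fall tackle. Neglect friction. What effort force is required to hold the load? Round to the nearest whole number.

2260 N

Block-and-tackle MA = number of supporting rope parts = 3.
Effort = load / MA = 6779 / 3 = 2259.7 N.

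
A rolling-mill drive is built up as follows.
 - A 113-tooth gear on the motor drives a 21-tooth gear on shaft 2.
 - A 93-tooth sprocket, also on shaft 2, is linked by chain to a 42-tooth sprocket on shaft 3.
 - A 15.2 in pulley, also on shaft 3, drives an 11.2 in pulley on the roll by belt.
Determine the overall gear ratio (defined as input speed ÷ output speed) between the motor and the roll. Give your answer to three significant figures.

Each stage contributes driven/driver: gear mesh 21/113 = 0.18584, chain 42/93 = 0.45161, belt 11.2/15.2 = 0.73684.
Overall: 0.18584 × 0.45161 × 0.73684 = 0.061842.

0.0618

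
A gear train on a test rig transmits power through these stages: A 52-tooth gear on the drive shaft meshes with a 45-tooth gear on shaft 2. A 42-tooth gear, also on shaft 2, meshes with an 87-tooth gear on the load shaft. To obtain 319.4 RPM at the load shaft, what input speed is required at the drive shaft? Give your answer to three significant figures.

Overall ratio R = 0.86538 × 2.0714 = 1.7926.
Required input speed = output speed × R = 319.4 × 1.7926 = 572.55 RPM.

573 RPM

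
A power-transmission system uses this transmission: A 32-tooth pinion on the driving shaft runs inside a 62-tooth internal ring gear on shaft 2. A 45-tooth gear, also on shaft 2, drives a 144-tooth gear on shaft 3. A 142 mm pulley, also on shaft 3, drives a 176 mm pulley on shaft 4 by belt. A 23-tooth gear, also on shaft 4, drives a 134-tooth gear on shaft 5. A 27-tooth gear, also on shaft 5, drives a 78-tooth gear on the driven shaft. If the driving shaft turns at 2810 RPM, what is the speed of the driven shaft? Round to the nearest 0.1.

21.7 RPM

internal gear 62/32 = 1.9375 → 2810/1.9375 = 1450.3 RPM
gear mesh 144/45 = 3.2 → 1450.3/3.2 = 453.23 RPM
belt 176/142 = 1.2394 → 453.23/1.2394 = 365.67 RPM
gear mesh 134/23 = 5.8261 → 365.67/5.8261 = 62.764 RPM
gear mesh 78/27 = 2.8889 → 62.764/2.8889 = 21.726 RPM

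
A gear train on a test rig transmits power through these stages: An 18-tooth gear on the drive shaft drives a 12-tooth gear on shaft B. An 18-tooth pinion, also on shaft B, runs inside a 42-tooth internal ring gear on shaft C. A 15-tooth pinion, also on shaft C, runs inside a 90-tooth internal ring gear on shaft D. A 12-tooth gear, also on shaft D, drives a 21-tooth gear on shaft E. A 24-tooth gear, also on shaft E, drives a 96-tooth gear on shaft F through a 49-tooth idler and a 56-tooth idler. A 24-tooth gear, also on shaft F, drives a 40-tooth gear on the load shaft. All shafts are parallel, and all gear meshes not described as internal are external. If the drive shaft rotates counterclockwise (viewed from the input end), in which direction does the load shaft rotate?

counterclockwise

the drive shaft → shaft B: external mesh, 1 reversal → CW.
shaft B → shaft C: internal mesh, same direction → CW.
shaft C → shaft D: internal mesh, same direction → CW.
shaft D → shaft E: external mesh, 1 reversal → CCW.
shaft E → shaft F: driver → idler → idler → driven is 3 external meshes, 3 reversals → CW.
shaft F → the load shaft: external mesh, 1 reversal → CCW.
6 reversals in total — an even number — so the load shaft turns the same way as the drive shaft.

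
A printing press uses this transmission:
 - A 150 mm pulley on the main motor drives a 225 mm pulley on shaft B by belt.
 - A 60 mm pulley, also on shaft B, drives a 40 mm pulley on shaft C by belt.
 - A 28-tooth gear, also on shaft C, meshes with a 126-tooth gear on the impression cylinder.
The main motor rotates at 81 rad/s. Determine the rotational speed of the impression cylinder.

18 rad/s

Belt: ratio = 225/150 = 1.5, so shaft B turns at 81 / 1.5 = 54 rad/s.
Belt: ratio = 40/60 = 0.66667, so shaft C turns at 54 / 0.66667 = 81 rad/s.
Gear mesh: ratio = 126/28 = 4.5, so the impression cylinder turns at 81 / 4.5 = 18 rad/s.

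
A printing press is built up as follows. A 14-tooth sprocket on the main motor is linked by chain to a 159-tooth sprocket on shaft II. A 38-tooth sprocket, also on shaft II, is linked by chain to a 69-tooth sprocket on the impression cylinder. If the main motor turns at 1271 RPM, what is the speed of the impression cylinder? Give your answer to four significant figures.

Chain: ratio = 159/14 = 11.357, so shaft II turns at 1271 / 11.357 = 111.91 RPM.
Chain: ratio = 69/38 = 1.8158, so the impression cylinder turns at 111.91 / 1.8158 = 61.633 RPM.

61.63 RPM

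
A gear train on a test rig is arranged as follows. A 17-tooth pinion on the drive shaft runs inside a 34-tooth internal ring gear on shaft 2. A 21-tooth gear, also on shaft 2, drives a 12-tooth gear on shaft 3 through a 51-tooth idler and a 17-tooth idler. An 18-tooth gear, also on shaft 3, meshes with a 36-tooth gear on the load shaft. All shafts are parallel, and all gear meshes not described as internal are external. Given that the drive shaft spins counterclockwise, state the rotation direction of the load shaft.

the drive shaft → shaft 2: internal mesh, same direction → CCW.
shaft 2 → shaft 3: driver → idler → idler → driven is 3 external meshes, 3 reversals → CW.
shaft 3 → the load shaft: external mesh, 1 reversal → CCW.
4 reversals in total — an even number — so the load shaft turns the same way as the drive shaft.

counterclockwise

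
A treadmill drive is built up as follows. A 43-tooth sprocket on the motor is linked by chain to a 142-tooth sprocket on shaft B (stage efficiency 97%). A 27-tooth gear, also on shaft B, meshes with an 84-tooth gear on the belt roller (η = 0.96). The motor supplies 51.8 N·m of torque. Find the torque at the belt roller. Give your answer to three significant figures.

After the chain (142/43): 51.8 × 3.3023 × 0.97 = 165.93 N·m
After the gear mesh (84/27): 165.93 × 3.1111 × 0.96 = 495.57 N·m

496 N·m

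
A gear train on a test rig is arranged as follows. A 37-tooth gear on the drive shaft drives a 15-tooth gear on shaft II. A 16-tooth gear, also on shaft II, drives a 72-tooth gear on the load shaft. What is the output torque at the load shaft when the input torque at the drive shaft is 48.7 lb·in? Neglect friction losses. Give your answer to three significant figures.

Gear mesh: ratio = 15/37 = 0.40541; torque at shaft II = 48.7 × 0.40541 = 19.743 lb·in.
Gear mesh: ratio = 72/16 = 4.5; torque at the load shaft = 19.743 × 4.5 = 88.845 lb·in.

88.8 lb·in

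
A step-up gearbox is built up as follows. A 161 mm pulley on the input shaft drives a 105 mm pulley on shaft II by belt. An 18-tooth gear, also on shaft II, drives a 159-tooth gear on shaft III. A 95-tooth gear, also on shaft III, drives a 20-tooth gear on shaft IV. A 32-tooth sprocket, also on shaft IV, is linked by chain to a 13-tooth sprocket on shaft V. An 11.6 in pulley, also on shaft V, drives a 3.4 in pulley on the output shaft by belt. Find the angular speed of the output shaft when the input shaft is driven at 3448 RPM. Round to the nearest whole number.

23876 RPM

Belt: ratio = 105/161 = 0.65217, so shaft II turns at 3448 / 0.65217 = 5286.9 RPM.
Gear mesh: ratio = 159/18 = 8.8333, so shaft III turns at 5286.9 / 8.8333 = 598.52 RPM.
Gear mesh: ratio = 20/95 = 0.21053, so shaft IV turns at 598.52 / 0.21053 = 2843 RPM.
Chain: ratio = 13/32 = 0.40625, so shaft V turns at 2843 / 0.40625 = 6998.1 RPM.
Belt: ratio = 3.4/11.6 = 0.2931, so the output shaft turns at 6998.1 / 0.2931 = 23876 RPM.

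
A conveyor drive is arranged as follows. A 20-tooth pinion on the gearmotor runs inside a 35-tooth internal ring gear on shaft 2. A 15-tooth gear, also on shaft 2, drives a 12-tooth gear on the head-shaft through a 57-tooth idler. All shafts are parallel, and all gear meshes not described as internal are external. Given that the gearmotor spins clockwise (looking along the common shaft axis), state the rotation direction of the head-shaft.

the gearmotor → shaft 2: internal mesh, same direction → CW.
shaft 2 → the head-shaft: driver → idler → driven is 2 external meshes, 2 reversals → CW.
2 reversals in total — an even number — so the head-shaft turns the same way as the gearmotor.

clockwise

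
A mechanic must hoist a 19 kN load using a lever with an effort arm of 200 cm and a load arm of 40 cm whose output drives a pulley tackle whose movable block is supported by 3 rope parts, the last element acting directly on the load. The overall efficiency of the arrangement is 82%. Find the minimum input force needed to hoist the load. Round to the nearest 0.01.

1.54 kN

Lever MA = effort arm / load arm = 200/40 = 5.
Block-and-tackle MA = number of supporting rope parts = 3.
Combined ideal MA = 5 × 3 = 15.
Actual MA = 15 × 0.82 = 12.3.
Effort = load / actual MA = 19 / 12.3 = 1.5447 kN.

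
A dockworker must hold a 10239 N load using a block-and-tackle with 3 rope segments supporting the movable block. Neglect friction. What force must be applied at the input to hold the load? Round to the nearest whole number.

Block-and-tackle MA = number of supporting rope parts = 3.
Effort = load / MA = 10239 / 3 = 3413 N.

3413 N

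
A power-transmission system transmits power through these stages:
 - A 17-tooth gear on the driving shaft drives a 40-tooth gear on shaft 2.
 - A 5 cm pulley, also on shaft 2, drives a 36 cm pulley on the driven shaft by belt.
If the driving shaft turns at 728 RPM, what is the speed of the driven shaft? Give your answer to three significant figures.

gear mesh 40/17 = 2.3529 → 728/2.3529 = 309.4 RPM
belt 36/5 = 7.2 → 309.4/7.2 = 42.972 RPM

43.0 RPM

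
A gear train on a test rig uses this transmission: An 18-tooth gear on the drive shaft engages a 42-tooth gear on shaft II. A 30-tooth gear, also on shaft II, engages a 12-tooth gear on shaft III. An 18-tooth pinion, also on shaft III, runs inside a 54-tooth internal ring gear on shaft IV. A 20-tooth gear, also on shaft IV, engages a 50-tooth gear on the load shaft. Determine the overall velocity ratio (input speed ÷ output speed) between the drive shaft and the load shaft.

Each stage contributes driven/driver: gear mesh 42/18 = 2.3333, gear mesh 12/30 = 0.4, internal gear 54/18 = 3, gear mesh 50/20 = 2.5.
Overall: 2.3333 × 0.4 × 3 × 2.5 = 7.

7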